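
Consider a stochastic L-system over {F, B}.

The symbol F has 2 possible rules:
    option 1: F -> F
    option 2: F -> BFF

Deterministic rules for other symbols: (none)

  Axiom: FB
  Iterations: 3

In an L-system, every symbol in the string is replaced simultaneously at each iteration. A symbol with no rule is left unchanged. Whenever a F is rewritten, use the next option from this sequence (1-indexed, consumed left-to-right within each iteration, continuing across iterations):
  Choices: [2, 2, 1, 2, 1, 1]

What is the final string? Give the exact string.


Step 0: FB
Step 1: BFFB  (used choices [2])
Step 2: BBFFFB  (used choices [2, 1])
Step 3: BBBFFFFB  (used choices [2, 1, 1])

Answer: BBBFFFFB


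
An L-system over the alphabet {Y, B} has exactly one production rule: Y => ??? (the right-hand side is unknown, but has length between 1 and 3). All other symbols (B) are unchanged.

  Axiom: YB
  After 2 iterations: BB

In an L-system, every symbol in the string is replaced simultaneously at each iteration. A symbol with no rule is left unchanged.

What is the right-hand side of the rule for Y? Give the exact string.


Trying Y => B:
  Step 0: YB
  Step 1: BB
  Step 2: BB
Matches the given result.

Answer: B


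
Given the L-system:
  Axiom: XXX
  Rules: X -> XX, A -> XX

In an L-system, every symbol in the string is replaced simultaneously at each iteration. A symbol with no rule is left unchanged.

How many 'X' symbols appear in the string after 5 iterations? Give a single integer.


Answer: 96

Derivation:
Step 0: XXX  (3 'X')
Step 1: XXXXXX  (6 'X')
Step 2: XXXXXXXXXXXX  (12 'X')
Step 3: XXXXXXXXXXXXXXXXXXXXXXXX  (24 'X')
Step 4: XXXXXXXXXXXXXXXXXXXXXXXXXXXXXXXXXXXXXXXXXXXXXXXX  (48 'X')
Step 5: XXXXXXXXXXXXXXXXXXXXXXXXXXXXXXXXXXXXXXXXXXXXXXXXXXXXXXXXXXXXXXXXXXXXXXXXXXXXXXXXXXXXXXXXXXXXXXXX  (96 'X')


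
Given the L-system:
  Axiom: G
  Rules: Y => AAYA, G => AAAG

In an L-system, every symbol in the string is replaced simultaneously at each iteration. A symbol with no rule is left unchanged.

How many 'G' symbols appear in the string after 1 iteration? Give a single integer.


Answer: 1

Derivation:
Step 0: G  (1 'G')
Step 1: AAAG  (1 'G')


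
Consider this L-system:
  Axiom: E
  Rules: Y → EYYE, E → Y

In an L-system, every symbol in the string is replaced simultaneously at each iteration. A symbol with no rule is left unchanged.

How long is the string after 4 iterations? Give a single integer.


Step 0: length = 1
Step 1: length = 1
Step 2: length = 4
Step 3: length = 10
Step 4: length = 28

Answer: 28


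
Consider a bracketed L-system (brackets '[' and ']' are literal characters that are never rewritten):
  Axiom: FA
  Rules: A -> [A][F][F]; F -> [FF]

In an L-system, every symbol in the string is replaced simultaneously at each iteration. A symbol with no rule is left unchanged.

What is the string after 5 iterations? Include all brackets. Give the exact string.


Step 0: FA
Step 1: [FF][A][F][F]
Step 2: [[FF][FF]][[A][F][F]][[FF]][[FF]]
Step 3: [[[FF][FF]][[FF][FF]]][[[A][F][F]][[FF]][[FF]]][[[FF][FF]]][[[FF][FF]]]
Step 4: [[[[FF][FF]][[FF][FF]]][[[FF][FF]][[FF][FF]]]][[[[A][F][F]][[FF]][[FF]]][[[FF][FF]]][[[FF][FF]]]][[[[FF][FF]][[FF][FF]]]][[[[FF][FF]][[FF][FF]]]]
Step 5: [[[[[FF][FF]][[FF][FF]]][[[FF][FF]][[FF][FF]]]][[[[FF][FF]][[FF][FF]]][[[FF][FF]][[FF][FF]]]]][[[[[A][F][F]][[FF]][[FF]]][[[FF][FF]]][[[FF][FF]]]][[[[FF][FF]][[FF][FF]]]][[[[FF][FF]][[FF][FF]]]]][[[[[FF][FF]][[FF][FF]]][[[FF][FF]][[FF][FF]]]]][[[[[FF][FF]][[FF][FF]]][[[FF][FF]][[FF][FF]]]]]

Answer: [[[[[FF][FF]][[FF][FF]]][[[FF][FF]][[FF][FF]]]][[[[FF][FF]][[FF][FF]]][[[FF][FF]][[FF][FF]]]]][[[[[A][F][F]][[FF]][[FF]]][[[FF][FF]]][[[FF][FF]]]][[[[FF][FF]][[FF][FF]]]][[[[FF][FF]][[FF][FF]]]]][[[[[FF][FF]][[FF][FF]]][[[FF][FF]][[FF][FF]]]]][[[[[FF][FF]][[FF][FF]]][[[FF][FF]][[FF][FF]]]]]


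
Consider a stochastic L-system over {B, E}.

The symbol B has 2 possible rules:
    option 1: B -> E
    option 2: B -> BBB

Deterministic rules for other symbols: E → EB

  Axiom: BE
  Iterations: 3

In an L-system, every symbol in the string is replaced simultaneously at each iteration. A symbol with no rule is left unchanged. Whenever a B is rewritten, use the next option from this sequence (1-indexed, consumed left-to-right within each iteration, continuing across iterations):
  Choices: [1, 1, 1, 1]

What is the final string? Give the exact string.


Answer: EBEEBEEB

Derivation:
Step 0: BE
Step 1: EEB  (used choices [1])
Step 2: EBEBE  (used choices [1])
Step 3: EBEEBEEB  (used choices [1, 1])


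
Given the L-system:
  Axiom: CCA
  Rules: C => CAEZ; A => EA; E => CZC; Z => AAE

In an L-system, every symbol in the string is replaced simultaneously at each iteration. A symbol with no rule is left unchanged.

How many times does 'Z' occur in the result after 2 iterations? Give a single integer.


Answer: 5

Derivation:
Step 0: CCA  (0 'Z')
Step 1: CAEZCAEZEA  (2 'Z')
Step 2: CAEZEACZCAAECAEZEACZCAAECZCEA  (5 'Z')


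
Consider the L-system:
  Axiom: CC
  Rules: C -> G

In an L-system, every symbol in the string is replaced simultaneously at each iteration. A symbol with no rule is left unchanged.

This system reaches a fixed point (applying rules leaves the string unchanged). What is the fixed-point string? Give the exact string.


Step 0: CC
Step 1: GG
Step 2: GG  (unchanged — fixed point at step 1)

Answer: GG


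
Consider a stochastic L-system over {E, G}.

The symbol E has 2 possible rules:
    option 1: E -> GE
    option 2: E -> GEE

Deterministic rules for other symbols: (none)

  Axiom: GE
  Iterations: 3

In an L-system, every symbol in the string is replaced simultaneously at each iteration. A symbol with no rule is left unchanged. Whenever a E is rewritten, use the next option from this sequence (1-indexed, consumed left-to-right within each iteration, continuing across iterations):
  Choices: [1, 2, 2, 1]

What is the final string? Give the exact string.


Answer: GGGGEEGE

Derivation:
Step 0: GE
Step 1: GGE  (used choices [1])
Step 2: GGGEE  (used choices [2])
Step 3: GGGGEEGE  (used choices [2, 1])


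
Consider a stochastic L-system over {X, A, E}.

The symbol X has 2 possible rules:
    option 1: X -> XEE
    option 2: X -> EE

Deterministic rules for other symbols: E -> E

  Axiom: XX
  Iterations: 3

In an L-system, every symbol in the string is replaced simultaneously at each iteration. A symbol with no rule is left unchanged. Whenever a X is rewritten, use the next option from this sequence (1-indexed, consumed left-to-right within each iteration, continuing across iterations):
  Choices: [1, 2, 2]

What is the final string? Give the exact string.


Answer: EEEEEE

Derivation:
Step 0: XX
Step 1: XEEEE  (used choices [1, 2])
Step 2: EEEEEE  (used choices [2])
Step 3: EEEEEE  (used choices [])


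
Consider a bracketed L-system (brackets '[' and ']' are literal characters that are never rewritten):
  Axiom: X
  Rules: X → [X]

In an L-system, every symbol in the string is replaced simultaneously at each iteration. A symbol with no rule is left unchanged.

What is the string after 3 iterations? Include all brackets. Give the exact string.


Step 0: X
Step 1: [X]
Step 2: [[X]]
Step 3: [[[X]]]

Answer: [[[X]]]


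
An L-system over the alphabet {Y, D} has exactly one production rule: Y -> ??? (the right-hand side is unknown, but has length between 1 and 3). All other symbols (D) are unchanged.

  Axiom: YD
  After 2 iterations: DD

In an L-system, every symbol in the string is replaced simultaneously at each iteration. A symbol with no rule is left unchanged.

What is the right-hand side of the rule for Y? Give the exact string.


Trying Y -> D:
  Step 0: YD
  Step 1: DD
  Step 2: DD
Matches the given result.

Answer: D


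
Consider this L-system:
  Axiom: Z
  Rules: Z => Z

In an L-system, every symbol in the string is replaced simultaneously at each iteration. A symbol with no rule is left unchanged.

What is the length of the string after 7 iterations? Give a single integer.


Answer: 1

Derivation:
Step 0: length = 1
Step 1: length = 1
Step 2: length = 1
Step 3: length = 1
Step 4: length = 1
Step 5: length = 1
Step 6: length = 1
Step 7: length = 1


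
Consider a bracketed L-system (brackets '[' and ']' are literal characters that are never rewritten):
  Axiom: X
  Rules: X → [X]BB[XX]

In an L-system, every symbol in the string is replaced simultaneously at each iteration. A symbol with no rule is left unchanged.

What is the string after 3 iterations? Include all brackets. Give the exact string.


Step 0: X
Step 1: [X]BB[XX]
Step 2: [[X]BB[XX]]BB[[X]BB[XX][X]BB[XX]]
Step 3: [[[X]BB[XX]]BB[[X]BB[XX][X]BB[XX]]]BB[[[X]BB[XX]]BB[[X]BB[XX][X]BB[XX]][[X]BB[XX]]BB[[X]BB[XX][X]BB[XX]]]

Answer: [[[X]BB[XX]]BB[[X]BB[XX][X]BB[XX]]]BB[[[X]BB[XX]]BB[[X]BB[XX][X]BB[XX]][[X]BB[XX]]BB[[X]BB[XX][X]BB[XX]]]


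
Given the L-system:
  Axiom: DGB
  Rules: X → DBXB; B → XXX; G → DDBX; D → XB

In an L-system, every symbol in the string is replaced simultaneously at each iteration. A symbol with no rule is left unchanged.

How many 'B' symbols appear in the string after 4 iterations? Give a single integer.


Answer: 121

Derivation:
Step 0: DGB  (1 'B')
Step 1: XBDDBXXXX  (2 'B')
Step 2: DBXBXXXXBXBXXXDBXBDBXBDBXBDBXB  (12 'B')
Step 3: XBXXXDBXBXXXDBXBDBXBDBXBDBXBXXXDBXBXXXDBXBDBXBDBXBXBXXXDBXBXXXXBXXXDBXBXXXXBXXXDBXBXXXXBXXXDBXBXXX  (31 'B')
Step 4: DBXBXXXDBXBDBXBDBXBXBXXXDBXBXXXDBXBDBXBDBXBXBXXXDBXBXXXXBXXXDBXBXXXXBXXXDBXBXXXXBXXXDBXBXXXDBXBDBXBDBXBXBXXXDBXBXXXDBXBDBXBDBXBXBXXXDBXBXXXXBXXXDBXBXXXXBXXXDBXBXXXDBXBXXXDBXBDBXBDBXBXBXXXDBXBXXXDBXBDBXBDBXBDBXBXXXDBXBDBXBDBXBXBXXXDBXBXXXDBXBDBXBDBXBDBXBXXXDBXBDBXBDBXBXBXXXDBXBXXXDBXBDBXBDBXBDBXBXXXDBXBDBXBDBXBXBXXXDBXBXXXDBXBDBXBDBXB  (121 'B')


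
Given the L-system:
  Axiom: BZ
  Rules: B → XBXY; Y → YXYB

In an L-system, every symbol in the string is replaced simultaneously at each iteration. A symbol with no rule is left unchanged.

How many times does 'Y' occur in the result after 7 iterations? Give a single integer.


Step 0: length=2, 'Y' count=0
Step 1: length=5, 'Y' count=1
Step 2: length=11, 'Y' count=3
Step 3: length=26, 'Y' count=8
Step 4: length=65, 'Y' count=21
Step 5: length=167, 'Y' count=55
Step 6: length=434, 'Y' count=144
Step 7: length=1133, 'Y' count=377
Final string: XXXXXXXBXYXYXYBXYXYBXYXYBXBXYXYXYBXYXYBXBXYXYXYBXYXYBXBXYXXBXYXYXYBXYXYBXYXYBXBXYXYXYBXYXYBXBXYXXBXYXYXYBXYXYBXYXYBXBXYXYXYBXYXYBXBXYXXBXYXYXYBXXXBXYXYXYBXYXYBXYXYBXBXYXYXYBXYXYBXBXYXYXYBXYXYBXBXYXXBXYXYXYBXYXYBXYXYBXBXYXYXYBXYXYBXBXYXXBXYXYXYBXXXBXYXYXYBXYXYBXYXYBXBXYXYXYBXYXYBXBXYXYXYBXYXYBXBXYXXBXYXYXYBXYXYBXYXYBXBXYXYXYBXYXYBXBXYXXBXYXYXYBXXXBXYXYXYBXYXYBXYXYBXBXYXXXXBXYXYXYBXYXYBXYXYBXBXYXYXYBXYXYBXBXYXYXYBXYXYBXBXYXXBXYXYXYBXYXYBXYXYBXBXYXYXYBXYXYBXBXYXXBXYXYXYBXYXYBXYXYBXBXYXYXYBXYXYBXBXYXXBXYXYXYBXXXBXYXYXYBXYXYBXYXYBXBXYXYXYBXYXYBXBXYXYXYBXYXYBXBXYXXBXYXYXYBXYXYBXYXYBXBXYXYXYBXYXYBXBXYXXBXYXYXYBXXXBXYXYXYBXYXYBXYXYBXBXYXXXXBXYXYXYBXYXYBXYXYBXBXYXYXYBXYXYBXBXYXYXYBXYXYBXBXYXXBXYXYXYBXYXYBXYXYBXBXYXYXYBXYXYBXBXYXXBXYXYXYBXYXYBXYXYBXBXYXYXYBXYXYBXBXYXXBXYXYXYBXXXBXYXYXYBXYXYBXYXYBXBXYXYXYBXYXYBXBXYXYXYBXYXYBXBXYXXBXYXYXYBXYXYBXYXYBXBXYXYXYBXYXYBXBXYXXBXYXYXYBXXXBXYXYXYBXYXYBXYXYBXBXYXXXXBXYXYXYBXYXYBXYXYBXBXYXYXYBXYXYBXBXYXYXYBXYXYBXBXYXXBXYXYXYBXXXXXBXYXYXYBXYXYBXYXYBXBXYXYXYBXYXYBXBXYXYXYBXYXYBXBXYXXBXYXYXYBXYXYBXYXYBXBXYXYXYBXYXYBXBXYXXBXYXYXYBXYXYBXYXYBXBXYXYXYBXYXYBXBXYXXBXYXYXYBXXXBXYXYXYBXYXYBXYXYBXBXYZ

Answer: 377


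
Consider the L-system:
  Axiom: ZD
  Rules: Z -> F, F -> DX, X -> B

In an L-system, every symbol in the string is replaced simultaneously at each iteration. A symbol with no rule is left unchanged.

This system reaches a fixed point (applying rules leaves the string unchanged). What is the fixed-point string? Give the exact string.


Answer: DBD

Derivation:
Step 0: ZD
Step 1: FD
Step 2: DXD
Step 3: DBD
Step 4: DBD  (unchanged — fixed point at step 3)


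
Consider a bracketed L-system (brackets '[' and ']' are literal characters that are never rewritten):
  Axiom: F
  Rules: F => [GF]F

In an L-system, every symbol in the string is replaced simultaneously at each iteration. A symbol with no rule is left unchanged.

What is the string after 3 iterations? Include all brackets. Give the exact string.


Step 0: F
Step 1: [GF]F
Step 2: [G[GF]F][GF]F
Step 3: [G[G[GF]F][GF]F][G[GF]F][GF]F

Answer: [G[G[GF]F][GF]F][G[GF]F][GF]F


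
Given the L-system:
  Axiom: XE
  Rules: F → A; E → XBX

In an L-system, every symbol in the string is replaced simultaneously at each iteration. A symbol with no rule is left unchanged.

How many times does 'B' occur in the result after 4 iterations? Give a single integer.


Answer: 1

Derivation:
Step 0: XE  (0 'B')
Step 1: XXBX  (1 'B')
Step 2: XXBX  (1 'B')
Step 3: XXBX  (1 'B')
Step 4: XXBX  (1 'B')


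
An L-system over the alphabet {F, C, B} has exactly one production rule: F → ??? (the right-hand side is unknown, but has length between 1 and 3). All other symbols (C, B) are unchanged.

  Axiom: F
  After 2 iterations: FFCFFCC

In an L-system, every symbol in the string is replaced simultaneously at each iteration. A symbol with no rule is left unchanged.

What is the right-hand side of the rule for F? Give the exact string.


Answer: FFC

Derivation:
Trying F → FFC:
  Step 0: F
  Step 1: FFC
  Step 2: FFCFFCC
Matches the given result.


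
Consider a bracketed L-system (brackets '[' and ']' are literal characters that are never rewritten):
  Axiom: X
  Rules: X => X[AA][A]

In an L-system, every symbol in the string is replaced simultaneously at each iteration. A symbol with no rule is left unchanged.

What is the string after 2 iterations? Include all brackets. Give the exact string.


Answer: X[AA][A][AA][A]

Derivation:
Step 0: X
Step 1: X[AA][A]
Step 2: X[AA][A][AA][A]


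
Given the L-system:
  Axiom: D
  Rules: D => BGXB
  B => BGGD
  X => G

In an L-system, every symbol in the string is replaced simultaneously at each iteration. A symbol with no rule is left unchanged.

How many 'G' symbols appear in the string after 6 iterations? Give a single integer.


Answer: 116

Derivation:
Step 0: D  (0 'G')
Step 1: BGXB  (1 'G')
Step 2: BGGDGGBGGD  (6 'G')
Step 3: BGGDGGBGXBGGBGGDGGBGXB  (12 'G')
Step 4: BGGDGGBGXBGGBGGDGGBGGDGGBGGDGGBGXBGGBGGDGGBGGD  (28 'G')
Step 5: BGGDGGBGXBGGBGGDGGBGGDGGBGGDGGBGXBGGBGGDGGBGXBGGBGGDGGBGXBGGBGGDGGBGGDGGBGGDGGBGXBGGBGGDGGBGXB  (56 'G')
Step 6: BGGDGGBGXBGGBGGDGGBGGDGGBGGDGGBGXBGGBGGDGGBGXBGGBGGDGGBGXBGGBGGDGGBGGDGGBGGDGGBGXBGGBGGDGGBGGDGGBGGDGGBGXBGGBGGDGGBGGDGGBGGDGGBGXBGGBGGDGGBGXBGGBGGDGGBGXBGGBGGDGGBGGDGGBGGDGGBGXBGGBGGDGGBGGD  (116 'G')


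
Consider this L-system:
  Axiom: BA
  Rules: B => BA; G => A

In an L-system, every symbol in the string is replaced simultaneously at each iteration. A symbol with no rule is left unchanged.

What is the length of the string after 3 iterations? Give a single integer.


Step 0: length = 2
Step 1: length = 3
Step 2: length = 4
Step 3: length = 5

Answer: 5


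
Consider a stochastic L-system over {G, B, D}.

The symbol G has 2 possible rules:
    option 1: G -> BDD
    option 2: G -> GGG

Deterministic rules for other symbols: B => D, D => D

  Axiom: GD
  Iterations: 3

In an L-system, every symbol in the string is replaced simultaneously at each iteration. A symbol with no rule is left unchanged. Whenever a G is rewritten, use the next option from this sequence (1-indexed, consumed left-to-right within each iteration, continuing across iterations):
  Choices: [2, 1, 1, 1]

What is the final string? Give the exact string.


Step 0: GD
Step 1: GGGD  (used choices [2])
Step 2: BDDBDDBDDD  (used choices [1, 1, 1])
Step 3: DDDDDDDDDD  (used choices [])

Answer: DDDDDDDDDD


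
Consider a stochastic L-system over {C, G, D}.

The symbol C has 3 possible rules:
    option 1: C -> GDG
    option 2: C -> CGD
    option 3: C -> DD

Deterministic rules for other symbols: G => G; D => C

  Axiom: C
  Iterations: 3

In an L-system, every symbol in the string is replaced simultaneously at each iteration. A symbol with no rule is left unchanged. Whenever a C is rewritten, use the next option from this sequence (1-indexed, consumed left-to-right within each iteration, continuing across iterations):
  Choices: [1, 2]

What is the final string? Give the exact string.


Step 0: C
Step 1: GDG  (used choices [1])
Step 2: GCG  (used choices [])
Step 3: GCGDG  (used choices [2])

Answer: GCGDG


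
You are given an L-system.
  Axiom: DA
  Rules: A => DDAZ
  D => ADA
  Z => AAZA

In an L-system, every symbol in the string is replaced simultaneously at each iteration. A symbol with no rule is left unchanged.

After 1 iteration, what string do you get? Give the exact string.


Answer: ADADDAZ

Derivation:
Step 0: DA
Step 1: ADADDAZ


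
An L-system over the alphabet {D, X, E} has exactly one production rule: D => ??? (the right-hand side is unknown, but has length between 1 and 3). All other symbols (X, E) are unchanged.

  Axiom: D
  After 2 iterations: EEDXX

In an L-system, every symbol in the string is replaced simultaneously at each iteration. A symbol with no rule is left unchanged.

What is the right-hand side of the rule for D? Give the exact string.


Trying D => EDX:
  Step 0: D
  Step 1: EDX
  Step 2: EEDXX
Matches the given result.

Answer: EDX


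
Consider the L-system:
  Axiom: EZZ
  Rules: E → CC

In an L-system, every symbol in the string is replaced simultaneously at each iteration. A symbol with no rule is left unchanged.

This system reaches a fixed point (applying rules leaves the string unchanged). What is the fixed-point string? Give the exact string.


Step 0: EZZ
Step 1: CCZZ
Step 2: CCZZ  (unchanged — fixed point at step 1)

Answer: CCZZ


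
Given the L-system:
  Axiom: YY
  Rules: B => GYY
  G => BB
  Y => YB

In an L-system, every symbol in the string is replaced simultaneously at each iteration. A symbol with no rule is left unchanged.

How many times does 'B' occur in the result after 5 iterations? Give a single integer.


Answer: 50

Derivation:
Step 0: YY  (0 'B')
Step 1: YBYB  (2 'B')
Step 2: YBGYYYBGYY  (2 'B')
Step 3: YBGYYBBYBYBYBGYYBBYBYB  (10 'B')
Step 4: YBGYYBBYBYBGYYGYYYBGYYYBGYYYBGYYBBYBYBGYYGYYYBGYYYBGYY  (14 'B')
Step 5: YBGYYBBYBYBGYYGYYYBGYYYBGYYBBYBYBBBYBYBYBGYYBBYBYBYBGYYBBYBYBYBGYYBBYBYBGYYGYYYBGYYYBGYYBBYBYBBBYBYBYBGYYBBYBYBYBGYYBBYBYB  (50 'B')


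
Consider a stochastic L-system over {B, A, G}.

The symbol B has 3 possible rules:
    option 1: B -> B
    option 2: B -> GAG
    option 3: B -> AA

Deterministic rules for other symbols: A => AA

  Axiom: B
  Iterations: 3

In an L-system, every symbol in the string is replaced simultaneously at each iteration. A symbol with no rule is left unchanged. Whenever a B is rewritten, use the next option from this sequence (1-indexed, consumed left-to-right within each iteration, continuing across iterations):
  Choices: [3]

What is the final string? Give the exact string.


Step 0: B
Step 1: AA  (used choices [3])
Step 2: AAAA  (used choices [])
Step 3: AAAAAAAA  (used choices [])

Answer: AAAAAAAA


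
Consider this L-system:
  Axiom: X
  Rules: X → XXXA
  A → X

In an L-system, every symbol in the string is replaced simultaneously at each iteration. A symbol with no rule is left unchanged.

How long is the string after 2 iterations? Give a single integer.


Answer: 13

Derivation:
Step 0: length = 1
Step 1: length = 4
Step 2: length = 13


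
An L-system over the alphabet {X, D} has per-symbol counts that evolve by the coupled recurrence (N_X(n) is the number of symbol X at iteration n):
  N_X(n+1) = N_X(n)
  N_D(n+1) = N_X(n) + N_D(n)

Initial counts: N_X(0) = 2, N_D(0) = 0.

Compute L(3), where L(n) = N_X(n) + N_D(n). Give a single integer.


Step 0: N_X=2, N_D=0, L=2
Step 1: N_X=2, N_D=2, L=4
Step 2: N_X=2, N_D=4, L=6
Step 3: N_X=2, N_D=6, L=8

Answer: 8


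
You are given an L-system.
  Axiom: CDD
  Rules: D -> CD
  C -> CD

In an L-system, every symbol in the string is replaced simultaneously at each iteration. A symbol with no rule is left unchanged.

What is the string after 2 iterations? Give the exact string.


Step 0: CDD
Step 1: CDCDCD
Step 2: CDCDCDCDCDCD

Answer: CDCDCDCDCDCD


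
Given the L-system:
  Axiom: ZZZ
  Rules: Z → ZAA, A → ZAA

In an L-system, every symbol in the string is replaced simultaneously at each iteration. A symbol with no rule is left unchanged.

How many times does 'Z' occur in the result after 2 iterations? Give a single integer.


Step 0: ZZZ  (3 'Z')
Step 1: ZAAZAAZAA  (3 'Z')
Step 2: ZAAZAAZAAZAAZAAZAAZAAZAAZAA  (9 'Z')

Answer: 9


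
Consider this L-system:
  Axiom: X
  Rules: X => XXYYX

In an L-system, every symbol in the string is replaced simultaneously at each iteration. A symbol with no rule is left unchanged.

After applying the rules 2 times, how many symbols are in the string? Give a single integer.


Answer: 17

Derivation:
Step 0: length = 1
Step 1: length = 5
Step 2: length = 17


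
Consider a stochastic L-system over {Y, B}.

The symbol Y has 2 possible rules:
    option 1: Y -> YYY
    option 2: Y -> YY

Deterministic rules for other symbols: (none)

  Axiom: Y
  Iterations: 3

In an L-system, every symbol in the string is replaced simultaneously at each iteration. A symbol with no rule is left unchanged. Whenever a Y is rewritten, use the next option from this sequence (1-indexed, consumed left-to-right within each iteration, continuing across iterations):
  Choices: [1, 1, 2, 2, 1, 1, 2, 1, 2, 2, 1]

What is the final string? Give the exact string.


Step 0: Y
Step 1: YYY  (used choices [1])
Step 2: YYYYYYY  (used choices [1, 2, 2])
Step 3: YYYYYYYYYYYYYYYYYY  (used choices [1, 1, 2, 1, 2, 2, 1])

Answer: YYYYYYYYYYYYYYYYYY


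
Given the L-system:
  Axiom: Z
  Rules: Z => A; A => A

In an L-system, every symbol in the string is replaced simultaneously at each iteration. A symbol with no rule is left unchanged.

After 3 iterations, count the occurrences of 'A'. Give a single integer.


Answer: 1

Derivation:
Step 0: Z  (0 'A')
Step 1: A  (1 'A')
Step 2: A  (1 'A')
Step 3: A  (1 'A')


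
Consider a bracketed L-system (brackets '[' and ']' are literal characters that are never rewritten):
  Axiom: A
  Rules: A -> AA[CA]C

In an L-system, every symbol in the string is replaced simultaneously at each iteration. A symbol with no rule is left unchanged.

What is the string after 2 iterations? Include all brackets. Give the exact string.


Answer: AA[CA]CAA[CA]C[CAA[CA]C]C

Derivation:
Step 0: A
Step 1: AA[CA]C
Step 2: AA[CA]CAA[CA]C[CAA[CA]C]C


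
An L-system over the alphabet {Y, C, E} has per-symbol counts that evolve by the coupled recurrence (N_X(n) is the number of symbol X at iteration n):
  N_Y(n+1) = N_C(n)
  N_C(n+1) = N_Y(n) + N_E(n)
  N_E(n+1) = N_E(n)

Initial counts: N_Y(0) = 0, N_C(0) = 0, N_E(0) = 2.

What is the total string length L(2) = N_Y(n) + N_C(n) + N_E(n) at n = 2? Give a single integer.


Step 0: N_Y=0, N_C=0, N_E=2, L=2
Step 1: N_Y=0, N_C=2, N_E=2, L=4
Step 2: N_Y=2, N_C=2, N_E=2, L=6

Answer: 6


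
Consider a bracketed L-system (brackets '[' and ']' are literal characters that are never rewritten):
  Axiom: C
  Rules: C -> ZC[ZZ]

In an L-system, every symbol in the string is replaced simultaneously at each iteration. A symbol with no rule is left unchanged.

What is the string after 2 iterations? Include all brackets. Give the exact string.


Answer: ZZC[ZZ][ZZ]

Derivation:
Step 0: C
Step 1: ZC[ZZ]
Step 2: ZZC[ZZ][ZZ]


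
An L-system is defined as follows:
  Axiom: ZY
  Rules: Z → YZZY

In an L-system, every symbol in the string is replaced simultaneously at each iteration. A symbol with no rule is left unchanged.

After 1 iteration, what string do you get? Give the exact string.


Step 0: ZY
Step 1: YZZYY

Answer: YZZYY


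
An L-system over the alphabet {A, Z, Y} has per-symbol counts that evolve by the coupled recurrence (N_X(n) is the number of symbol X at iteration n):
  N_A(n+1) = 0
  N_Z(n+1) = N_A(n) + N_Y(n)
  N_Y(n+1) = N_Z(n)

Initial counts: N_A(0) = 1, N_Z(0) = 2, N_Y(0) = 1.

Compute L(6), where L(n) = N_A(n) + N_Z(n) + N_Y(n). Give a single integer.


Answer: 4

Derivation:
Step 0: N_A=1, N_Z=2, N_Y=1, L=4
Step 1: N_A=0, N_Z=2, N_Y=2, L=4
Step 2: N_A=0, N_Z=2, N_Y=2, L=4
Step 3: N_A=0, N_Z=2, N_Y=2, L=4
Step 4: N_A=0, N_Z=2, N_Y=2, L=4
Step 5: N_A=0, N_Z=2, N_Y=2, L=4
Step 6: N_A=0, N_Z=2, N_Y=2, L=4


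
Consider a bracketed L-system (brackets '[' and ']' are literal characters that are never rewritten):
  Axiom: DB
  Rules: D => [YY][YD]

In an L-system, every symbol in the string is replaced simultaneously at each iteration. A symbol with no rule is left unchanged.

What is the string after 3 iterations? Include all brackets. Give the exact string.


Step 0: DB
Step 1: [YY][YD]B
Step 2: [YY][Y[YY][YD]]B
Step 3: [YY][Y[YY][Y[YY][YD]]]B

Answer: [YY][Y[YY][Y[YY][YD]]]B


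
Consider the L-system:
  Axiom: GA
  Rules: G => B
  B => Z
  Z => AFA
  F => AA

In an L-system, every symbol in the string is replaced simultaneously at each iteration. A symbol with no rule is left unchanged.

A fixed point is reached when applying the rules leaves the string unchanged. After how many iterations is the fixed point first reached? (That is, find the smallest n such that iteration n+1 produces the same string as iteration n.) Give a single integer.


Step 0: GA
Step 1: BA
Step 2: ZA
Step 3: AFAA
Step 4: AAAAA
Step 5: AAAAA  (unchanged — fixed point at step 4)

Answer: 4


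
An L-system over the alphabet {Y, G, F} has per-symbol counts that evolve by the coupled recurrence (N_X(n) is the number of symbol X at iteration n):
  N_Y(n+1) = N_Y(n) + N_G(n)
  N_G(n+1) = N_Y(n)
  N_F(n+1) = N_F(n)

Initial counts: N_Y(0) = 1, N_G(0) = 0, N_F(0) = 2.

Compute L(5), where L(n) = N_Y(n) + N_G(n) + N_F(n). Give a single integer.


Step 0: N_Y=1, N_G=0, N_F=2, L=3
Step 1: N_Y=1, N_G=1, N_F=2, L=4
Step 2: N_Y=2, N_G=1, N_F=2, L=5
Step 3: N_Y=3, N_G=2, N_F=2, L=7
Step 4: N_Y=5, N_G=3, N_F=2, L=10
Step 5: N_Y=8, N_G=5, N_F=2, L=15

Answer: 15


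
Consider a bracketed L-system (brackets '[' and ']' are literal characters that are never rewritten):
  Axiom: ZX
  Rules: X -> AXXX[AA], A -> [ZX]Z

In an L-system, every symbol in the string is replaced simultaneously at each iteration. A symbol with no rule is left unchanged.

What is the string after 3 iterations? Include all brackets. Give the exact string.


Step 0: ZX
Step 1: ZAXXX[AA]
Step 2: Z[ZX]ZAXXX[AA]AXXX[AA]AXXX[AA][[ZX]Z[ZX]Z]
Step 3: Z[ZAXXX[AA]]Z[ZX]ZAXXX[AA]AXXX[AA]AXXX[AA][[ZX]Z[ZX]Z][ZX]ZAXXX[AA]AXXX[AA]AXXX[AA][[ZX]Z[ZX]Z][ZX]ZAXXX[AA]AXXX[AA]AXXX[AA][[ZX]Z[ZX]Z][[ZAXXX[AA]]Z[ZAXXX[AA]]Z]

Answer: Z[ZAXXX[AA]]Z[ZX]ZAXXX[AA]AXXX[AA]AXXX[AA][[ZX]Z[ZX]Z][ZX]ZAXXX[AA]AXXX[AA]AXXX[AA][[ZX]Z[ZX]Z][ZX]ZAXXX[AA]AXXX[AA]AXXX[AA][[ZX]Z[ZX]Z][[ZAXXX[AA]]Z[ZAXXX[AA]]Z]


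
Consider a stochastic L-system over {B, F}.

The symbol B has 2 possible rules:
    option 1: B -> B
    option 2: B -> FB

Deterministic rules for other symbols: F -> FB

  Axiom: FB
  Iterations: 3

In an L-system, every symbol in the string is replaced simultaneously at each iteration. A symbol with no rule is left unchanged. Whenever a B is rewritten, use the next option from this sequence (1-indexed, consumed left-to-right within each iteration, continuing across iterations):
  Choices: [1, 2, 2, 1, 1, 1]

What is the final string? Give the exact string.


Step 0: FB
Step 1: FBB  (used choices [1])
Step 2: FBFBFB  (used choices [2, 2])
Step 3: FBBFBBFBB  (used choices [1, 1, 1])

Answer: FBBFBBFBB


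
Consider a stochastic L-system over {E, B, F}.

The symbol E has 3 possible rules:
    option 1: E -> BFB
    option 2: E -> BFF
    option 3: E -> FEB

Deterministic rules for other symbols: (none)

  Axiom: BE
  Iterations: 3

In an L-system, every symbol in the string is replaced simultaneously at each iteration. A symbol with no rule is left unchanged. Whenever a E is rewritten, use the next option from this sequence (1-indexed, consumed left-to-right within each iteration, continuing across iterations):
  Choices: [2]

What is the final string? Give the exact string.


Answer: BBFF

Derivation:
Step 0: BE
Step 1: BBFF  (used choices [2])
Step 2: BBFF  (used choices [])
Step 3: BBFF  (used choices [])


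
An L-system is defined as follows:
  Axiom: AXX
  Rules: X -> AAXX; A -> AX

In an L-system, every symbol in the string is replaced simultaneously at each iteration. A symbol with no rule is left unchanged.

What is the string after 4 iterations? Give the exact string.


Step 0: AXX
Step 1: AXAAXXAAXX
Step 2: AXAAXXAXAXAAXXAAXXAXAXAAXXAAXX
Step 3: AXAAXXAXAXAAXXAAXXAXAAXXAXAAXXAXAXAAXXAAXXAXAXAAXXAAXXAXAAXXAXAAXXAXAXAAXXAAXXAXAXAAXXAAXX
Step 4: AXAAXXAXAXAAXXAAXXAXAAXXAXAAXXAXAXAAXXAAXXAXAXAAXXAAXXAXAAXXAXAXAAXXAAXXAXAAXXAXAXAAXXAAXXAXAAXXAXAAXXAXAXAAXXAAXXAXAXAAXXAAXXAXAAXXAXAAXXAXAXAAXXAAXXAXAXAAXXAAXXAXAAXXAXAXAAXXAAXXAXAAXXAXAXAAXXAAXXAXAAXXAXAAXXAXAXAAXXAAXXAXAXAAXXAAXXAXAAXXAXAAXXAXAXAAXXAAXXAXAXAAXXAAXX

Answer: AXAAXXAXAXAAXXAAXXAXAAXXAXAAXXAXAXAAXXAAXXAXAXAAXXAAXXAXAAXXAXAXAAXXAAXXAXAAXXAXAXAAXXAAXXAXAAXXAXAAXXAXAXAAXXAAXXAXAXAAXXAAXXAXAAXXAXAAXXAXAXAAXXAAXXAXAXAAXXAAXXAXAAXXAXAXAAXXAAXXAXAAXXAXAXAAXXAAXXAXAAXXAXAAXXAXAXAAXXAAXXAXAXAAXXAAXXAXAAXXAXAAXXAXAXAAXXAAXXAXAXAAXXAAXX


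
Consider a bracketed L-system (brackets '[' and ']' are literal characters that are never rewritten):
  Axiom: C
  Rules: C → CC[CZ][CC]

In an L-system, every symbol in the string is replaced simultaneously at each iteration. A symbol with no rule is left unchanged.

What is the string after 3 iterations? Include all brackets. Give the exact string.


Answer: CC[CZ][CC]CC[CZ][CC][CC[CZ][CC]Z][CC[CZ][CC]CC[CZ][CC]]CC[CZ][CC]CC[CZ][CC][CC[CZ][CC]Z][CC[CZ][CC]CC[CZ][CC]][CC[CZ][CC]CC[CZ][CC][CC[CZ][CC]Z][CC[CZ][CC]CC[CZ][CC]]Z][CC[CZ][CC]CC[CZ][CC][CC[CZ][CC]Z][CC[CZ][CC]CC[CZ][CC]]CC[CZ][CC]CC[CZ][CC][CC[CZ][CC]Z][CC[CZ][CC]CC[CZ][CC]]]

Derivation:
Step 0: C
Step 1: CC[CZ][CC]
Step 2: CC[CZ][CC]CC[CZ][CC][CC[CZ][CC]Z][CC[CZ][CC]CC[CZ][CC]]
Step 3: CC[CZ][CC]CC[CZ][CC][CC[CZ][CC]Z][CC[CZ][CC]CC[CZ][CC]]CC[CZ][CC]CC[CZ][CC][CC[CZ][CC]Z][CC[CZ][CC]CC[CZ][CC]][CC[CZ][CC]CC[CZ][CC][CC[CZ][CC]Z][CC[CZ][CC]CC[CZ][CC]]Z][CC[CZ][CC]CC[CZ][CC][CC[CZ][CC]Z][CC[CZ][CC]CC[CZ][CC]]CC[CZ][CC]CC[CZ][CC][CC[CZ][CC]Z][CC[CZ][CC]CC[CZ][CC]]]


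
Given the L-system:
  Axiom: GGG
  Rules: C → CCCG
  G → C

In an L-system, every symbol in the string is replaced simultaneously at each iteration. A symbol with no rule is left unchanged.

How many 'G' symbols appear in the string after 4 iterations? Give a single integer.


Step 0: GGG  (3 'G')
Step 1: CCC  (0 'G')
Step 2: CCCGCCCGCCCG  (3 'G')
Step 3: CCCGCCCGCCCGCCCCGCCCGCCCGCCCCGCCCGCCCGC  (9 'G')
Step 4: CCCGCCCGCCCGCCCCGCCCGCCCGCCCCGCCCGCCCGCCCCGCCCGCCCGCCCGCCCCGCCCGCCCGCCCCGCCCGCCCGCCCCGCCCGCCCGCCCGCCCCGCCCGCCCGCCCCGCCCGCCCGCCCCG  (30 'G')

Answer: 30


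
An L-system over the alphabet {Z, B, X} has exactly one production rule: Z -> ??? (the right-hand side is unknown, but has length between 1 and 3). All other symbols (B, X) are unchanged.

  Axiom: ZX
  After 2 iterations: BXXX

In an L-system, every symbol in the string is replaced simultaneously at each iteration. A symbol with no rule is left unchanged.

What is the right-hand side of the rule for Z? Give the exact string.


Trying Z -> BXX:
  Step 0: ZX
  Step 1: BXXX
  Step 2: BXXX
Matches the given result.

Answer: BXX


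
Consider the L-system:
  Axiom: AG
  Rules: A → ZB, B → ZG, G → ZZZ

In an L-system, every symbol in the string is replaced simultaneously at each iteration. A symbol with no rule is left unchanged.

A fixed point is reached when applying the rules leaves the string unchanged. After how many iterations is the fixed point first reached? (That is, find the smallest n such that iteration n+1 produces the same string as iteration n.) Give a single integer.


Step 0: AG
Step 1: ZBZZZ
Step 2: ZZGZZZ
Step 3: ZZZZZZZZ
Step 4: ZZZZZZZZ  (unchanged — fixed point at step 3)

Answer: 3


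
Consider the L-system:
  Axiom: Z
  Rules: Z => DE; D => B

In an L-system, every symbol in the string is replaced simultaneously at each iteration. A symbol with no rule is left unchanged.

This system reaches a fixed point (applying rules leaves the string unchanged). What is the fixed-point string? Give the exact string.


Step 0: Z
Step 1: DE
Step 2: BE
Step 3: BE  (unchanged — fixed point at step 2)

Answer: BE


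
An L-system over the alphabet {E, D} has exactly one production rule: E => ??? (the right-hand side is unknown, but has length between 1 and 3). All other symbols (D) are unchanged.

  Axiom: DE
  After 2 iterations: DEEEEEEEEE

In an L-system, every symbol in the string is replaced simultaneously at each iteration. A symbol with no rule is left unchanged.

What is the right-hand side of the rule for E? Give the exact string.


Answer: EEE

Derivation:
Trying E => EEE:
  Step 0: DE
  Step 1: DEEE
  Step 2: DEEEEEEEEE
Matches the given result.


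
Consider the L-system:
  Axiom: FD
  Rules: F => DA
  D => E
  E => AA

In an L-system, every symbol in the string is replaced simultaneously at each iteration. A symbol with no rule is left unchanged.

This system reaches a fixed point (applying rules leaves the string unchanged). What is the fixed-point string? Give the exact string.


Step 0: FD
Step 1: DAE
Step 2: EAAA
Step 3: AAAAA
Step 4: AAAAA  (unchanged — fixed point at step 3)

Answer: AAAAA


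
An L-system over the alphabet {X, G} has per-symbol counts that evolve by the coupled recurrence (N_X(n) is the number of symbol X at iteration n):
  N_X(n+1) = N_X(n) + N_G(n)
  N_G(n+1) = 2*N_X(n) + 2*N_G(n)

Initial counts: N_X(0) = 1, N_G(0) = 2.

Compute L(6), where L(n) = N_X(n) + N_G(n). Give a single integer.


Step 0: N_X=1, N_G=2, L=3
Step 1: N_X=3, N_G=6, L=9
Step 2: N_X=9, N_G=18, L=27
Step 3: N_X=27, N_G=54, L=81
Step 4: N_X=81, N_G=162, L=243
Step 5: N_X=243, N_G=486, L=729
Step 6: N_X=729, N_G=1458, L=2187

Answer: 2187


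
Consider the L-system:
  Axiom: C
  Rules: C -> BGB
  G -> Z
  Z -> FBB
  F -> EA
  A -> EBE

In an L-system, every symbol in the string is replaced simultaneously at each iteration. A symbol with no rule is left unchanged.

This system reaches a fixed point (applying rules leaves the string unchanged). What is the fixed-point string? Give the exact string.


Step 0: C
Step 1: BGB
Step 2: BZB
Step 3: BFBBB
Step 4: BEABBB
Step 5: BEEBEBBB
Step 6: BEEBEBBB  (unchanged — fixed point at step 5)

Answer: BEEBEBBB


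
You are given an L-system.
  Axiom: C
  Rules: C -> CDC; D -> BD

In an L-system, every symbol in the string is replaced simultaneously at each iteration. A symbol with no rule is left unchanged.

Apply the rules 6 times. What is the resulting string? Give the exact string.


Answer: CDCBDCDCBBDCDCBDCDCBBBDCDCBDCDCBBDCDCBDCDCBBBBDCDCBDCDCBBDCDCBDCDCBBBDCDCBDCDCBBDCDCBDCDCBBBBBDCDCBDCDCBBDCDCBDCDCBBBDCDCBDCDCBBDCDCBDCDCBBBBDCDCBDCDCBBDCDCBDCDCBBBDCDCBDCDCBBDCDCBDCDC

Derivation:
Step 0: C
Step 1: CDC
Step 2: CDCBDCDC
Step 3: CDCBDCDCBBDCDCBDCDC
Step 4: CDCBDCDCBBDCDCBDCDCBBBDCDCBDCDCBBDCDCBDCDC
Step 5: CDCBDCDCBBDCDCBDCDCBBBDCDCBDCDCBBDCDCBDCDCBBBBDCDCBDCDCBBDCDCBDCDCBBBDCDCBDCDCBBDCDCBDCDC
Step 6: CDCBDCDCBBDCDCBDCDCBBBDCDCBDCDCBBDCDCBDCDCBBBBDCDCBDCDCBBDCDCBDCDCBBBDCDCBDCDCBBDCDCBDCDCBBBBBDCDCBDCDCBBDCDCBDCDCBBBDCDCBDCDCBBDCDCBDCDCBBBBDCDCBDCDCBBDCDCBDCDCBBBDCDCBDCDCBBDCDCBDCDC


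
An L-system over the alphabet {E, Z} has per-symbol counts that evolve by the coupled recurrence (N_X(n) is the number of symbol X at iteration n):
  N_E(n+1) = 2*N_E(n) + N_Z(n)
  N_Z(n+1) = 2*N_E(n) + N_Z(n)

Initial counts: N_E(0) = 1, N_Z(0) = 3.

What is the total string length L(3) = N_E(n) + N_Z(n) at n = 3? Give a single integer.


Step 0: N_E=1, N_Z=3, L=4
Step 1: N_E=5, N_Z=5, L=10
Step 2: N_E=15, N_Z=15, L=30
Step 3: N_E=45, N_Z=45, L=90

Answer: 90


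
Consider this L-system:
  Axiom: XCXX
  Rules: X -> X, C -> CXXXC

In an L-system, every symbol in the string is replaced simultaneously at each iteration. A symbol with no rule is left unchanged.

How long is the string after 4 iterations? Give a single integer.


Step 0: length = 4
Step 1: length = 8
Step 2: length = 16
Step 3: length = 32
Step 4: length = 64

Answer: 64


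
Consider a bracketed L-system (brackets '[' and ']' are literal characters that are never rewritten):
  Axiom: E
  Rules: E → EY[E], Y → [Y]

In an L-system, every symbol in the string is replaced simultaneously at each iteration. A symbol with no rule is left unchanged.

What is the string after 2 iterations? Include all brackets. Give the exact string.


Answer: EY[E][Y][EY[E]]

Derivation:
Step 0: E
Step 1: EY[E]
Step 2: EY[E][Y][EY[E]]


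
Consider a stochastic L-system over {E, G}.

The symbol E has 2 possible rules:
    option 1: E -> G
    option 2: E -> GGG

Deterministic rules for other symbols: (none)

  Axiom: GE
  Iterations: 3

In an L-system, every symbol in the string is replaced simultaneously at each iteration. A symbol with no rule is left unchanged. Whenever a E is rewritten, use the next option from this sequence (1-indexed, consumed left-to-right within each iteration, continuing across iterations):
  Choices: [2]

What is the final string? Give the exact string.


Step 0: GE
Step 1: GGGG  (used choices [2])
Step 2: GGGG  (used choices [])
Step 3: GGGG  (used choices [])

Answer: GGGG


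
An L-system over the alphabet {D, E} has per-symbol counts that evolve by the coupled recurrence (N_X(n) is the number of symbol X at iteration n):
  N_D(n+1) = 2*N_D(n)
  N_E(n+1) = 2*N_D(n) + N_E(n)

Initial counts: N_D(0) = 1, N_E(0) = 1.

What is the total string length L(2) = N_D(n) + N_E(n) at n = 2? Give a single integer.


Step 0: N_D=1, N_E=1, L=2
Step 1: N_D=2, N_E=3, L=5
Step 2: N_D=4, N_E=7, L=11

Answer: 11


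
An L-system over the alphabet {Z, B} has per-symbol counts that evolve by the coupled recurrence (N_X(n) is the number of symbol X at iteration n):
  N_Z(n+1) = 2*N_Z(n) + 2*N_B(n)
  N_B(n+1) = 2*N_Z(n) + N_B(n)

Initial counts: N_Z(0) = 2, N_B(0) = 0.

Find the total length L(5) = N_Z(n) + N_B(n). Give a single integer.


Answer: 1268

Derivation:
Step 0: N_Z=2, N_B=0, L=2
Step 1: N_Z=4, N_B=4, L=8
Step 2: N_Z=16, N_B=12, L=28
Step 3: N_Z=56, N_B=44, L=100
Step 4: N_Z=200, N_B=156, L=356
Step 5: N_Z=712, N_B=556, L=1268


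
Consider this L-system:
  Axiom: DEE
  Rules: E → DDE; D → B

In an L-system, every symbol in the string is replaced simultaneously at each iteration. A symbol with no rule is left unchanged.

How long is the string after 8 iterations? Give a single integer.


Answer: 35

Derivation:
Step 0: length = 3
Step 1: length = 7
Step 2: length = 11
Step 3: length = 15
Step 4: length = 19
Step 5: length = 23
Step 6: length = 27
Step 7: length = 31
Step 8: length = 35


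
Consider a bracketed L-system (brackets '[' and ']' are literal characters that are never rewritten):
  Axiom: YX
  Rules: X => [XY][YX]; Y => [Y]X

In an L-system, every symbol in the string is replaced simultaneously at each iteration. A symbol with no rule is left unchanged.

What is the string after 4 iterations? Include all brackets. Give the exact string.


Answer: [[[[Y]X][XY][YX]][[XY][YX][Y]X][[Y]X[XY][YX]]][[[XY][YX][Y]X][[Y]X[XY][YX]][[Y]X][XY][YX]][[[Y]X][XY][YX][[XY][YX][Y]X][[Y]X[XY][YX]]][[[[XY][YX][Y]X][[Y]X[XY][YX]][[Y]X][XY][YX]][[[Y]X][XY][YX][[XY][YX][Y]X][[Y]X[XY][YX]]][[[Y]X][XY][YX]][[XY][YX][Y]X][[Y]X[XY][YX]]][[[[Y]X][XY][YX]][[XY][YX][Y]X][[Y]X[XY][YX]][[[XY][YX][Y]X][[Y]X[XY][YX]][[Y]X][XY][YX]][[[Y]X][XY][YX][[XY][YX][Y]X][[Y]X[XY][YX]]]]

Derivation:
Step 0: YX
Step 1: [Y]X[XY][YX]
Step 2: [[Y]X][XY][YX][[XY][YX][Y]X][[Y]X[XY][YX]]
Step 3: [[[Y]X][XY][YX]][[XY][YX][Y]X][[Y]X[XY][YX]][[[XY][YX][Y]X][[Y]X[XY][YX]][[Y]X][XY][YX]][[[Y]X][XY][YX][[XY][YX][Y]X][[Y]X[XY][YX]]]
Step 4: [[[[Y]X][XY][YX]][[XY][YX][Y]X][[Y]X[XY][YX]]][[[XY][YX][Y]X][[Y]X[XY][YX]][[Y]X][XY][YX]][[[Y]X][XY][YX][[XY][YX][Y]X][[Y]X[XY][YX]]][[[[XY][YX][Y]X][[Y]X[XY][YX]][[Y]X][XY][YX]][[[Y]X][XY][YX][[XY][YX][Y]X][[Y]X[XY][YX]]][[[Y]X][XY][YX]][[XY][YX][Y]X][[Y]X[XY][YX]]][[[[Y]X][XY][YX]][[XY][YX][Y]X][[Y]X[XY][YX]][[[XY][YX][Y]X][[Y]X[XY][YX]][[Y]X][XY][YX]][[[Y]X][XY][YX][[XY][YX][Y]X][[Y]X[XY][YX]]]]
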